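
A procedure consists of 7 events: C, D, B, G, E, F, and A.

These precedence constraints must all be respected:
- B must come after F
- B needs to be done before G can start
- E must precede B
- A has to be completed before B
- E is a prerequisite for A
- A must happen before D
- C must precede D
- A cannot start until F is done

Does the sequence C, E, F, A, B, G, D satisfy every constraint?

Going through the constraints one by one, each required predecessor appears earlier in the sequence than its dependent — e.g. C (position 1) is before D (position 7), as required.

Yes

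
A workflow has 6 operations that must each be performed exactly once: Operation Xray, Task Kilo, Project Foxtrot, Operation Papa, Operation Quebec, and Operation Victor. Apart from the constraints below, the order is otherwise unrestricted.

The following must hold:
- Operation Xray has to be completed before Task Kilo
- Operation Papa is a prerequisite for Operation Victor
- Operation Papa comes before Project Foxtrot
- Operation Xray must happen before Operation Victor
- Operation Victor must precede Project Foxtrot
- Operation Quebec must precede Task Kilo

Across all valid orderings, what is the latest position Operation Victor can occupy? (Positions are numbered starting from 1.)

5

The only operation forced after Operation Victor (directly or by a chain) is Project Foxtrot.
With 1 mandatory successor out of 6 operations total, the latest slot for Operation Victor is 6−1 = 5, and it's reachable by doing all non-successors before Operation Victor.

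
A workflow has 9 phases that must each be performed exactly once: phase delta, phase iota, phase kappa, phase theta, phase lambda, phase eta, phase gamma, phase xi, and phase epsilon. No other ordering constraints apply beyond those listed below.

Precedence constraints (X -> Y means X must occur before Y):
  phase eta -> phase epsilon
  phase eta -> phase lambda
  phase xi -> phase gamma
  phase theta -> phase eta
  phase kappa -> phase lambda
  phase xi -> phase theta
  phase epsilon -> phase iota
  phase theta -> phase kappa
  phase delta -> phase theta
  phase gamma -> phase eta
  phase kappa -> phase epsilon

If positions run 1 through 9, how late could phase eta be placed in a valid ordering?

The phases that are forced after phase eta, directly or by a chain of constraints, are phase iota, phase lambda, phase epsilon. That's 3 phases.
So at least 3 phases follow phase eta, putting phase eta no later than position 6. That position is achievable by scheduling everything else first.

6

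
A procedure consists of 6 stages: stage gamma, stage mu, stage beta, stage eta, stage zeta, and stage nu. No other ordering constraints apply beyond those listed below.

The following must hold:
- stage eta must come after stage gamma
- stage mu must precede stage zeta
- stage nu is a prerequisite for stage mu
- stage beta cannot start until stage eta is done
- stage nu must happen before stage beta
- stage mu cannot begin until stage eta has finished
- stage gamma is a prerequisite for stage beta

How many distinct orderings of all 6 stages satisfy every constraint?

9

2 stages have no prerequisites (stage gamma, stage nu), so any of them could come first.
Systematically extending each partial ordering one stage at a time and counting, there are 9 complete orderings.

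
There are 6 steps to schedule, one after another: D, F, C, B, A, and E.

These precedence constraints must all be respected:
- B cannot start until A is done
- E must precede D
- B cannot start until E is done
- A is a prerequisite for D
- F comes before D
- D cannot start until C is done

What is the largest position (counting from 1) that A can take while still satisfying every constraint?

4

Following every chain forward from A, the steps that must come later are D, B — 2 of them.
So at least 2 steps follow A, putting A no later than position 4. That position is achievable by scheduling everything else first.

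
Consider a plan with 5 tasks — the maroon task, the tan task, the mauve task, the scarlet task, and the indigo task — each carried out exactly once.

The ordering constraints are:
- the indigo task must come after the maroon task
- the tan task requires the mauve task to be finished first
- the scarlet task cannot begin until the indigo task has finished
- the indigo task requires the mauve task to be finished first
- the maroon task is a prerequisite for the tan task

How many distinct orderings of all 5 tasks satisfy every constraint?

The tasks with no prerequisites are the maroon task, the mauve task; any of them can be placed first.
Systematically extending each partial ordering one task at a time and counting, there are 6 complete orderings.

6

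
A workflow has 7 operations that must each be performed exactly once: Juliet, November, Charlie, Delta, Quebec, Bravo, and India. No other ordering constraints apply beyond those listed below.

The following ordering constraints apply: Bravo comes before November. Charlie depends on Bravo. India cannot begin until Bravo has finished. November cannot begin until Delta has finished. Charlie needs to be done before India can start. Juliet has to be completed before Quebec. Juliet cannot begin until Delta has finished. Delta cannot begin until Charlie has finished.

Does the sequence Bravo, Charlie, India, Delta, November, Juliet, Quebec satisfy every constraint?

Yes

Checking each listed constraint against this order: for instance, Bravo is in position 1 and November in position 5, so that constraint holds — and the remaining constraints check out the same way.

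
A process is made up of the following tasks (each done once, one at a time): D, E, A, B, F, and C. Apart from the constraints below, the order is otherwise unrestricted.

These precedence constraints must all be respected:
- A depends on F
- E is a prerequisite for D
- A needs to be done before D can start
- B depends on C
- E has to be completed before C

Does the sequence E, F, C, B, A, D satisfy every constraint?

Yes

Every stated constraint is respected: E sits at position 1, ahead of D at position 6, and each of the other listed pairs likewise has the predecessor earlier in the sequence.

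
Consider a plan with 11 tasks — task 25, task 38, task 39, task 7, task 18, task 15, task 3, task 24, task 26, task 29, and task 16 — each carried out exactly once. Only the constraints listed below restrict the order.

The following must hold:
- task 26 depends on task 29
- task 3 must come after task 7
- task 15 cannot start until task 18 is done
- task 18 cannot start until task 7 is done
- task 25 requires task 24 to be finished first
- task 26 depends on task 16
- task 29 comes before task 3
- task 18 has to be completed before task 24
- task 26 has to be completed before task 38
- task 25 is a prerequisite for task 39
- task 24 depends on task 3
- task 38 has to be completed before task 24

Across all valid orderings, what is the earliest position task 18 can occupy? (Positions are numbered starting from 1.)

2

Working backwards through the constraints from task 18, its only required predecessor is task 7.
So at minimum 1 task comes before task 18, putting task 18 no earlier than position 2. That position is achievable by scheduling exactly that predecessor first.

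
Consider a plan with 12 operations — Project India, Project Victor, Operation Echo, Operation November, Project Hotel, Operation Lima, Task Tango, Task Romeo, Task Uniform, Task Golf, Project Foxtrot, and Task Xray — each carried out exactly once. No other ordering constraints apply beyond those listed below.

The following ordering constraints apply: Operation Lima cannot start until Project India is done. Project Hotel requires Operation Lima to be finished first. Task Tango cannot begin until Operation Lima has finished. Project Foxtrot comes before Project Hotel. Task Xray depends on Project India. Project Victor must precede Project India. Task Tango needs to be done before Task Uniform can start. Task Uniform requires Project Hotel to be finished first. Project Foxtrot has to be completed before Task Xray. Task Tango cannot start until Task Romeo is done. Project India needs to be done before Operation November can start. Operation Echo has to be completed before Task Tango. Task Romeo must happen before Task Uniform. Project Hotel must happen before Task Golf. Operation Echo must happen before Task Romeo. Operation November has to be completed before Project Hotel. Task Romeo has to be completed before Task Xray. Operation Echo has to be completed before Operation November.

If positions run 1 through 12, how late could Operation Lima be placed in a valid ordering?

8

Following every chain forward from Operation Lima, the operations that must come later are Project Hotel, Task Tango, Task Uniform, Task Golf — 4 of them.
With 4 mandatory successors out of 12 operations total, the latest slot for Operation Lima is 12−4 = 8, and it's reachable by doing all non-successors before Operation Lima.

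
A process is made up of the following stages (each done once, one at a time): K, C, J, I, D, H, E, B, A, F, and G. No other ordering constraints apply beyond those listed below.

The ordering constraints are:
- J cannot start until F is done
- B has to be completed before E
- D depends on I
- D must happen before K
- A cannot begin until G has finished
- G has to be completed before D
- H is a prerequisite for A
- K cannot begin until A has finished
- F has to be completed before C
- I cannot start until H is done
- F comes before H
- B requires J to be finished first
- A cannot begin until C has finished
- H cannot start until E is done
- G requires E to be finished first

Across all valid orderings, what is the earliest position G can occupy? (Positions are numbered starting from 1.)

The stages that are forced before G, directly or transitively, are J, E, B, F. That's 4 stages.
So at minimum 4 stages come before G, putting G no earlier than position 5. That position is achievable by scheduling exactly those predecessors first.

5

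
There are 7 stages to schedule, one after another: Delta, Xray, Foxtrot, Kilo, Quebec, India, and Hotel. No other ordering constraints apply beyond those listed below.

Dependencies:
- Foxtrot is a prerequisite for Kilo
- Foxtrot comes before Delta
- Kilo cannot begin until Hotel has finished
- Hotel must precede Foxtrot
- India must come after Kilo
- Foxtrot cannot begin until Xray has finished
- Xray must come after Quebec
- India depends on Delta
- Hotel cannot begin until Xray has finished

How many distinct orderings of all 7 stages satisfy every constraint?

Quebec is the only stage with nothing required before it, so every ordering starts there.
Systematically extending each partial ordering one stage at a time and counting, there are 2 complete orderings.

2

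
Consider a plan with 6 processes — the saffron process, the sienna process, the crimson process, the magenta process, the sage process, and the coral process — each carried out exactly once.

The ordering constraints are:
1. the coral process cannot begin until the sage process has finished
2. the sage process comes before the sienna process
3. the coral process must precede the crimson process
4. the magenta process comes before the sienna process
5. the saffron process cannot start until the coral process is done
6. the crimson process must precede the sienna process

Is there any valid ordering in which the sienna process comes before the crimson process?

There is a dependency chain the crimson process → the sienna process, so the sienna process always comes after the crimson process.
Hence the sienna process can never be scheduled before the crimson process.

No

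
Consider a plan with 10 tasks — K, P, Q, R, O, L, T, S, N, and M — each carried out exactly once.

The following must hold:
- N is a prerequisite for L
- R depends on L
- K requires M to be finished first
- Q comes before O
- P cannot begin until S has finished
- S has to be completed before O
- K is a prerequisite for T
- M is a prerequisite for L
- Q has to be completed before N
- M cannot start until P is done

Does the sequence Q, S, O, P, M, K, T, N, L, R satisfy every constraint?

Checking each listed constraint against this order: for instance, Q is in position 1 and N in position 8, so that constraint holds — and the remaining constraints check out the same way.

Yes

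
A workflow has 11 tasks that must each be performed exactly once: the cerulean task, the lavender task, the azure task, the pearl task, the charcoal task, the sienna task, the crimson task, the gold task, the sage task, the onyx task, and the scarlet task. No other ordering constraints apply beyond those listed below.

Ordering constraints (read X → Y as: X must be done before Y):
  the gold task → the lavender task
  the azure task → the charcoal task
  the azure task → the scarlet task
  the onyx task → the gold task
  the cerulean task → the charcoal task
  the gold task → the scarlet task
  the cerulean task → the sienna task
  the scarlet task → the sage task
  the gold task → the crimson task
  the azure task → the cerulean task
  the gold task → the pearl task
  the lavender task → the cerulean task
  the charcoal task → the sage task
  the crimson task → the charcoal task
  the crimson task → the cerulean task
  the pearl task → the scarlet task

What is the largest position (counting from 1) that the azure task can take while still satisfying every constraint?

Every task that must follow the azure task has to come after it. Tracing all chains starting from the azure task, those tasks are: the cerulean task, the charcoal task, the sienna task, the sage task, the scarlet task — 5 in total.
So at least 5 tasks follow the azure task, putting the azure task no later than position 6. That position is achievable by scheduling everything else first.

6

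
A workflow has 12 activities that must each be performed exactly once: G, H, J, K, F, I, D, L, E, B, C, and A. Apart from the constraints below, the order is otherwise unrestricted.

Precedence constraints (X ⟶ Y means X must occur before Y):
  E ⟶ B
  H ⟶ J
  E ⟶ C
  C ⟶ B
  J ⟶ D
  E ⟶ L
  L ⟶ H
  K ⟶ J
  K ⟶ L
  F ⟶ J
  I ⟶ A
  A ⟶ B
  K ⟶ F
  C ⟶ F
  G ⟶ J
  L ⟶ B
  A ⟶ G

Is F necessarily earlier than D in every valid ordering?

Yes

Following the dependencies: F → J → D.
Hence F necessarily comes before D.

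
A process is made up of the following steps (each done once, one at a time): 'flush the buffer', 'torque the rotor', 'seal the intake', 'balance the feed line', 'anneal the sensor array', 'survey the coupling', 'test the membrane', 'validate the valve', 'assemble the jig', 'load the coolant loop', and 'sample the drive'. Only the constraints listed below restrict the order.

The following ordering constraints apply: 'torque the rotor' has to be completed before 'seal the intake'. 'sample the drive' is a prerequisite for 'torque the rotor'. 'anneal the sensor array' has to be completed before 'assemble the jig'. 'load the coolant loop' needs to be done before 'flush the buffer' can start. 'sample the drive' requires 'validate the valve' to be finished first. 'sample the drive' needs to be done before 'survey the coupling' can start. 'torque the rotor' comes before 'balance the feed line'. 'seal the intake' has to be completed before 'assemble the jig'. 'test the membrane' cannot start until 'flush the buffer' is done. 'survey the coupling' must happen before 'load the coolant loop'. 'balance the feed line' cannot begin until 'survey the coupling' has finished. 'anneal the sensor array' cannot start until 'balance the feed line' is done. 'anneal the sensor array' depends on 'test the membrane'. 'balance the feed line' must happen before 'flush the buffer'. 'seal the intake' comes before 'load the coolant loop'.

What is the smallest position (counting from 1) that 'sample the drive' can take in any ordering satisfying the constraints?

Working backwards through the constraints from 'sample the drive', its only required predecessor is 'validate the valve'.
With 1 mandatory predecessor, the earliest 'sample the drive' can sit is position 1+1 = 2, and placing just that one first achieves it.

2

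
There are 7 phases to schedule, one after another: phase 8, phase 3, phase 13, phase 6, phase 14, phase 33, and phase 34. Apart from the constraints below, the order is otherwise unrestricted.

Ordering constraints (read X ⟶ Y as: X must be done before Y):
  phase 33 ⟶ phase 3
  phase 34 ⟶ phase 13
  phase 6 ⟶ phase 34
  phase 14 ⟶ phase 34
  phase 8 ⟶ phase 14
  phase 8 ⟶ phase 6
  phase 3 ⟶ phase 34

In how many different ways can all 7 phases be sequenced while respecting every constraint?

20

2 phases have no prerequisites (phase 8, phase 33), so any of them could come first.
Counting all ways to extend the partial order to a total order gives 20.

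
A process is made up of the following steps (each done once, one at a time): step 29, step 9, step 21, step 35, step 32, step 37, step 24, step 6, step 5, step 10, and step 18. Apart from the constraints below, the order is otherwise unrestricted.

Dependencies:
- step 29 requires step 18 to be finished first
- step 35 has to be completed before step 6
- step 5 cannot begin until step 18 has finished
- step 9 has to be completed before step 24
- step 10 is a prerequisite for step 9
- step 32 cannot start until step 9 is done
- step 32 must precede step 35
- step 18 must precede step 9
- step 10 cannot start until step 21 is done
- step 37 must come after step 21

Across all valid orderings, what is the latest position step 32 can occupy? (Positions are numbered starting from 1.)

9

Following every chain forward from step 32, the steps that must come later are step 35, step 6 — 2 of them.
So at least 2 steps follow step 32, putting step 32 no later than position 9. That position is achievable by scheduling everything else first.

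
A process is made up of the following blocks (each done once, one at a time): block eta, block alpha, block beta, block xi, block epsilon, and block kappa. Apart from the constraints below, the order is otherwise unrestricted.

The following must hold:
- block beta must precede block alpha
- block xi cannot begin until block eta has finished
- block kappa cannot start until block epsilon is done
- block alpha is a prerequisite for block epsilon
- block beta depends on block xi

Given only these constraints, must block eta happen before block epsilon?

Yes

Following the dependencies: block eta → block xi → block beta → block alpha → block epsilon.
Hence block eta necessarily comes before block epsilon.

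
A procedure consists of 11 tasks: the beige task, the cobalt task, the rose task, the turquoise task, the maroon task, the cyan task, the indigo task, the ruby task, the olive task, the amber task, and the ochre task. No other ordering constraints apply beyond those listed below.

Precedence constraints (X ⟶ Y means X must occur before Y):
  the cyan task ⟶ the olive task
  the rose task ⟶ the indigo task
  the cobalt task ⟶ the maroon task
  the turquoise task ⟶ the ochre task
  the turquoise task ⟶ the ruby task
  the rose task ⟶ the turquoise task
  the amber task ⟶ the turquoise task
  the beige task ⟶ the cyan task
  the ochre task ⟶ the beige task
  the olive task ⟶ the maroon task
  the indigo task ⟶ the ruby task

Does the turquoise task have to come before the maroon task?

There is a constraint chain the turquoise task → the ochre task → the beige task → the cyan task → the olive task → the maroon task.
So the turquoise task must precede the maroon task in any valid ordering.

Yes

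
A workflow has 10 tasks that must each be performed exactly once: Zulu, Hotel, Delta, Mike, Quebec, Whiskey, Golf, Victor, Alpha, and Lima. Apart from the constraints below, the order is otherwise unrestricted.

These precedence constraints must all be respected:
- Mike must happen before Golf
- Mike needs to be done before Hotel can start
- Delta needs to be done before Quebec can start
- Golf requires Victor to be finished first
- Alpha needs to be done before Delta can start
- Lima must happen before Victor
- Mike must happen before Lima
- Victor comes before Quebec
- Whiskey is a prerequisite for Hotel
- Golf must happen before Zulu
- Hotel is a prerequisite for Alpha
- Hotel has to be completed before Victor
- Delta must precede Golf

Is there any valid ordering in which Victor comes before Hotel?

No

The constraints give a chain Hotel → Victor, which forces Hotel before Victor.
So no valid ordering can have Victor before Hotel.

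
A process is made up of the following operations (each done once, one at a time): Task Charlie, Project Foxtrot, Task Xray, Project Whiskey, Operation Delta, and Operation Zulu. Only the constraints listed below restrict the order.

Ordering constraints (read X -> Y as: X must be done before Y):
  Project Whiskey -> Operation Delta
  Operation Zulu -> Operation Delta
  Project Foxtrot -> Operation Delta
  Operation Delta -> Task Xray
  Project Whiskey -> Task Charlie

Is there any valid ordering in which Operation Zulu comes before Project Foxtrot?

No chain of constraints runs from Project Foxtrot to Operation Zulu, so Project Foxtrot is not required to come first.
So a valid ordering placing Operation Zulu earlier than Project Foxtrot exists.

Yes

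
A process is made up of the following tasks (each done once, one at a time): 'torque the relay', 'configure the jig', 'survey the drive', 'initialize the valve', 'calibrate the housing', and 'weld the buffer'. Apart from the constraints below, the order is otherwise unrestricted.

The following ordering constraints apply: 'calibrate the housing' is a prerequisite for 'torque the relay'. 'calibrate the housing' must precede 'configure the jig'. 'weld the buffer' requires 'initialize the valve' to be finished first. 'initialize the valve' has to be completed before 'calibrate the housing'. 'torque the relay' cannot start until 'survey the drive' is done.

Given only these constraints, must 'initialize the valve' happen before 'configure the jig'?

Chaining the stated constraints: 'initialize the valve' → 'calibrate the housing' → 'configure the jig'.
Hence 'initialize the valve' necessarily comes before 'configure the jig'.

Yes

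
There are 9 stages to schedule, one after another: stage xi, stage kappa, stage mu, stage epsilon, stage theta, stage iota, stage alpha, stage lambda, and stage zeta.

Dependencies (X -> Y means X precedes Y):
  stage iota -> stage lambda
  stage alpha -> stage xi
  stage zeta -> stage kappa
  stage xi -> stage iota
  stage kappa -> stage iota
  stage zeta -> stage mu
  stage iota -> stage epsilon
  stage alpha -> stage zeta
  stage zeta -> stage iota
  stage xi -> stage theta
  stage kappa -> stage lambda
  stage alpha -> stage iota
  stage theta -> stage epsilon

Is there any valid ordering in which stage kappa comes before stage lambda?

Yes

The constraints force stage kappa before stage lambda, so yes — every valid ordering has stage kappa earlier.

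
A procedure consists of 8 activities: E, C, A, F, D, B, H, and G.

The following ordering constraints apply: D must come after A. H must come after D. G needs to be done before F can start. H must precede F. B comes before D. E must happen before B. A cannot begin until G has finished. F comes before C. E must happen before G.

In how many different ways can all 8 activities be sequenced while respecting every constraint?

Only E has no prerequisites, so it must go first.
Counting all ways to extend the partial order to a total order gives 3.

3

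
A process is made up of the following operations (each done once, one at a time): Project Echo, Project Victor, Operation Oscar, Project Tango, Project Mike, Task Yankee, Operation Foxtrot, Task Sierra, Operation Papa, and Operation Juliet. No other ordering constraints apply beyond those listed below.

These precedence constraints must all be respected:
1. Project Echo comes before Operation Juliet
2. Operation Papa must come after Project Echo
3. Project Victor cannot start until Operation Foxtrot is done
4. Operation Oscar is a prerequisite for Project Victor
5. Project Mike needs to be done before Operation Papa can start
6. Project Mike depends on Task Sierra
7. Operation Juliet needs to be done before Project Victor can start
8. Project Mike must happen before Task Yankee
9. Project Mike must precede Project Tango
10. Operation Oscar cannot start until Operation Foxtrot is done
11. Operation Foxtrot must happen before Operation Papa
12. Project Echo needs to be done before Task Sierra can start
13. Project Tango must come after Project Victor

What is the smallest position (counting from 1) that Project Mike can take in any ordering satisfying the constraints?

3

Every operation that must precede Project Mike has to come before it. Tracing all chains that end at Project Mike, those operations are: Project Echo, Task Sierra — 2 in total.
With 2 mandatory predecessors, the earliest Project Mike can sit is position 2+1 = 3, and placing just those 2 first achieves it.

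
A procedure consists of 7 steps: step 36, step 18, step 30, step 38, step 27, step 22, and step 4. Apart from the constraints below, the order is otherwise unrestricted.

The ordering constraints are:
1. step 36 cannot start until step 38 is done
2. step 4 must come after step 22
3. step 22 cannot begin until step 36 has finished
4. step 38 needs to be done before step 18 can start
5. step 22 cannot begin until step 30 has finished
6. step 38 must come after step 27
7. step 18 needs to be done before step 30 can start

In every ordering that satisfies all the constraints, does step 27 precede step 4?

There is a constraint chain step 27 → step 38 → step 36 → step 22 → step 4.
Hence step 27 necessarily comes before step 4.

Yes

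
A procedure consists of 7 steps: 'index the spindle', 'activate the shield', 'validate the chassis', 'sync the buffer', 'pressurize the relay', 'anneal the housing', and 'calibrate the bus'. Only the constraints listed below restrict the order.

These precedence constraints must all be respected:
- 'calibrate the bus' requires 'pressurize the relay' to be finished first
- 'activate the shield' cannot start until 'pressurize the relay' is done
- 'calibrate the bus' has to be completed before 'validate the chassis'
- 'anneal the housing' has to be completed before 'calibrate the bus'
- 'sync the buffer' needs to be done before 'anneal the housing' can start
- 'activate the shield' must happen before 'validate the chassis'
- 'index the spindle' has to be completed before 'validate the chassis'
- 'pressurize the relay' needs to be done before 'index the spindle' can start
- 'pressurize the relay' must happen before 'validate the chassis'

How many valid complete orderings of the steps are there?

The steps with no prerequisites are 'sync the buffer', 'pressurize the relay'; any of them can be placed first.
Systematically extending each partial ordering one step at a time and counting, there are 38 complete orderings.

38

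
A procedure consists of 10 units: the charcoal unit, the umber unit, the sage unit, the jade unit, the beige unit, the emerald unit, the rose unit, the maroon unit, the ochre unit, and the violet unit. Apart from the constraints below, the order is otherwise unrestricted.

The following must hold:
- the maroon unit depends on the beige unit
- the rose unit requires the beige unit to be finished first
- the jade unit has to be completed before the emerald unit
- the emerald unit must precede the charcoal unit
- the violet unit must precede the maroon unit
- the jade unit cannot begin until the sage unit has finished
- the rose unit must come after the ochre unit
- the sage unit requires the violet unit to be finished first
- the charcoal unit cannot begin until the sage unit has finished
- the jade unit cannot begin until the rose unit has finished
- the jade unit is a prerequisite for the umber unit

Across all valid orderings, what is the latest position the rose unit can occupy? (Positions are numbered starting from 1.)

Every unit that must follow the rose unit has to come after it. Tracing all chains starting from the rose unit, those units are: the charcoal unit, the umber unit, the jade unit, the emerald unit — 4 in total.
With 4 mandatory successors out of 10 units total, the latest slot for the rose unit is 10−4 = 6, and it's reachable by doing all non-successors before the rose unit.

6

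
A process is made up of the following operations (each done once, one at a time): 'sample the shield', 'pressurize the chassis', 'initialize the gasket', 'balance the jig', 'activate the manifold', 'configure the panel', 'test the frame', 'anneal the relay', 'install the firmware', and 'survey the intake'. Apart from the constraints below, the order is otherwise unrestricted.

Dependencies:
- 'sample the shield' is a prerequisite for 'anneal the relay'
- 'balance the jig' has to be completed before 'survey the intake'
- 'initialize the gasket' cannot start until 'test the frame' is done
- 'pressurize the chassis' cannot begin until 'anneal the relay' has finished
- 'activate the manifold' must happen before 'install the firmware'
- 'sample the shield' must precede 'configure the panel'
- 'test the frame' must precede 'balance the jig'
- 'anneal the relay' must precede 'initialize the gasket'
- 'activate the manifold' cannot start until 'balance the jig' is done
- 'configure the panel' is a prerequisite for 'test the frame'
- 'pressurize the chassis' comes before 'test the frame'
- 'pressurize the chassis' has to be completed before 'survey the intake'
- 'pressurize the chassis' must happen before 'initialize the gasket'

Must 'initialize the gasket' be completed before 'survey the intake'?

Nothing in the constraints links 'initialize the gasket' and 'survey the intake'; they are unordered relative to each other.
There exist valid orderings with 'survey the intake' before 'initialize the gasket', so 'initialize the gasket' is not required to come first.

No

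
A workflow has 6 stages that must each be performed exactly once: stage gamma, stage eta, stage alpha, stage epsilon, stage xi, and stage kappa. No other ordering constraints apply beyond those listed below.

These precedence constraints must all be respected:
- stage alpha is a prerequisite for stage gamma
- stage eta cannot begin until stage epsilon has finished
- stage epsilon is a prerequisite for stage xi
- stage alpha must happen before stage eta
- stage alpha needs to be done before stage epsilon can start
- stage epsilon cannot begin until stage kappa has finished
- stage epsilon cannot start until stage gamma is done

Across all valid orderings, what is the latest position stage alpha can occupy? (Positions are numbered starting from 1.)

The stages that are forced after stage alpha, directly or by a chain of constraints, are stage gamma, stage eta, stage epsilon, stage xi. That's 4 stages.
So at least 4 stages follow stage alpha, putting stage alpha no later than position 2. That position is achievable by scheduling everything else first.

2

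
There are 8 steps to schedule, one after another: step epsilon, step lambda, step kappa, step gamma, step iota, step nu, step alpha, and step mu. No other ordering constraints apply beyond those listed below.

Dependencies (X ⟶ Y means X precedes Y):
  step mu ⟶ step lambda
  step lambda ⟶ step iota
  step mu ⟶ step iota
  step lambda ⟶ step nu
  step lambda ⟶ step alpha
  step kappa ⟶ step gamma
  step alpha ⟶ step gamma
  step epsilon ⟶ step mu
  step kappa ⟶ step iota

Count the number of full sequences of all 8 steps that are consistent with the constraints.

2 steps have no prerequisites (step epsilon, step kappa), so any of them could come first.
Counting all ways to extend the partial order to a total order gives 61.

61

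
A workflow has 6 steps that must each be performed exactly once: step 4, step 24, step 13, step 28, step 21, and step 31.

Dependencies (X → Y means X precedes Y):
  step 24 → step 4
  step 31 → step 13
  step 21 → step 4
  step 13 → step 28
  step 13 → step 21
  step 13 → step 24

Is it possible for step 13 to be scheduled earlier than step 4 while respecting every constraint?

Yes

Step 13 is actually forced before step 4 by the constraints, so certainly some valid ordering has step 13 first.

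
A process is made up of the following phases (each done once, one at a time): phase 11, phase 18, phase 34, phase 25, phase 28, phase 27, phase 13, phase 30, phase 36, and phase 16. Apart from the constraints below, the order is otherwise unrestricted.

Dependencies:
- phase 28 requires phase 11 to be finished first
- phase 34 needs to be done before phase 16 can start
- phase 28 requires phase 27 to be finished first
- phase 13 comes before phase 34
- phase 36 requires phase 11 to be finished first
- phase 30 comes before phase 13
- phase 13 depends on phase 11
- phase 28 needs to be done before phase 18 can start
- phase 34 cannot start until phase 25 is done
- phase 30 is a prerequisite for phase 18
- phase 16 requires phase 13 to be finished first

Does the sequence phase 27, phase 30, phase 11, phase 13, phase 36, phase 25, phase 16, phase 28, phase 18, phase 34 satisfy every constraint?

The sequence places phase 16 ahead of phase 34.
But one of the constraints requires phase 34 before phase 16, so this ordering violates it.

No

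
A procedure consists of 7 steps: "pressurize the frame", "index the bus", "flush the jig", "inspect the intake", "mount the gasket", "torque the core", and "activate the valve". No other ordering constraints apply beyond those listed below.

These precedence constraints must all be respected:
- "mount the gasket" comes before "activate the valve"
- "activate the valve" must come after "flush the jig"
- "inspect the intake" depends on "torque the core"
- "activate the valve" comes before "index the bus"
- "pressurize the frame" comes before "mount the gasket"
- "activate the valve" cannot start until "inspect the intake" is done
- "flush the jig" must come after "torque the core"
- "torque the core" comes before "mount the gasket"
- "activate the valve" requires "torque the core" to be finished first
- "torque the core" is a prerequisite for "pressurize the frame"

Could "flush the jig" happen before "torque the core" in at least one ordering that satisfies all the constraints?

No

The constraints give a chain "torque the core" → "flush the jig", which forces "torque the core" before "flush the jig".
Hence "flush the jig" can never be scheduled before "torque the core".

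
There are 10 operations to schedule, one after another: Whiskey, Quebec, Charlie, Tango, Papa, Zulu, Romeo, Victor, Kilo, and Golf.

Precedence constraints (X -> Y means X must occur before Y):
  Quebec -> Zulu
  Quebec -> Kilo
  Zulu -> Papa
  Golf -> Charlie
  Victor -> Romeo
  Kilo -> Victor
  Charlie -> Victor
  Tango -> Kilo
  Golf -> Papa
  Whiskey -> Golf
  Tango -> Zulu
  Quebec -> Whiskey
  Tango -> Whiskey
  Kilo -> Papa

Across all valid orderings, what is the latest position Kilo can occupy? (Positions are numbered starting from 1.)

7

Every operation that must follow Kilo has to come after it. Tracing all chains starting from Kilo, those operations are: Papa, Romeo, Victor — 3 in total.
With 3 mandatory successors out of 10 operations total, the latest slot for Kilo is 10−3 = 7, and it's reachable by doing all non-successors before Kilo.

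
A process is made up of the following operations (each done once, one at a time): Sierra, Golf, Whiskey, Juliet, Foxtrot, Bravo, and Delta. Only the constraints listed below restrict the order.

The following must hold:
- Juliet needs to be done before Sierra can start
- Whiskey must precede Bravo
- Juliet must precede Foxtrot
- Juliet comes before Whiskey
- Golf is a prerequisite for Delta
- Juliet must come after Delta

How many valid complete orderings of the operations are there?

Only Golf has no prerequisites, so it must go first.
Systematically extending each partial ordering one operation at a time and counting, there are 12 complete orderings.

12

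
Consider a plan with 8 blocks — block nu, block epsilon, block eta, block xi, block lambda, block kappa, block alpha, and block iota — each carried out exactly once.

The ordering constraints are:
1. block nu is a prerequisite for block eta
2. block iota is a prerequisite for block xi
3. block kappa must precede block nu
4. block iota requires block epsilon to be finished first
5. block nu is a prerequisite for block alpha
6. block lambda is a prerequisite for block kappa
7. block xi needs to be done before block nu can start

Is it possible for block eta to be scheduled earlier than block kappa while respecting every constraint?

No

The constraints give a chain block kappa → block nu → block eta, which forces block kappa before block eta.
Hence block eta can never be scheduled before block kappa.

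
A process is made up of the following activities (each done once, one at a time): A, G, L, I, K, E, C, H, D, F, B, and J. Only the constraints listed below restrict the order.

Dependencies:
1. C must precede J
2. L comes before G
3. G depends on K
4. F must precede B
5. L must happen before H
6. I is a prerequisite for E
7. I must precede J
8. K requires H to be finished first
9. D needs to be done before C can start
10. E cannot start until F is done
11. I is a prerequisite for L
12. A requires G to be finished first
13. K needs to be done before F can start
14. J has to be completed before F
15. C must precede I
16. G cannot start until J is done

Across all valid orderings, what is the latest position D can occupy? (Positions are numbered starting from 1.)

Following every chain forward from D, the activities that must come later are A, G, L, I, K, E, C, H, F, B, J — 11 of them.
With 11 mandatory successors out of 12 activities total, the latest slot for D is 12−11 = 1, and it's reachable by doing all non-successors before D.

1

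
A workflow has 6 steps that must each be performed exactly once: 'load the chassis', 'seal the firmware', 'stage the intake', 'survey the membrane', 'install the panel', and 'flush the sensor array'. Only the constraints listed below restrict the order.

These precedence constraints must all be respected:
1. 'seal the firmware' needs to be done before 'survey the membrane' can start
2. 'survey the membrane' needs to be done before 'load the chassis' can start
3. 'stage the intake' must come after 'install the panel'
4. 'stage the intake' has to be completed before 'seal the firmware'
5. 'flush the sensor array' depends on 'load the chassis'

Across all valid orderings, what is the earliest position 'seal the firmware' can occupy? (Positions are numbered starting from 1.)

The steps that are forced before 'seal the firmware', directly or transitively, are 'stage the intake', 'install the panel'. That's 2 steps.
So at minimum 2 steps come before 'seal the firmware', putting 'seal the firmware' no earlier than position 3. That position is achievable by scheduling exactly those predecessors first.

3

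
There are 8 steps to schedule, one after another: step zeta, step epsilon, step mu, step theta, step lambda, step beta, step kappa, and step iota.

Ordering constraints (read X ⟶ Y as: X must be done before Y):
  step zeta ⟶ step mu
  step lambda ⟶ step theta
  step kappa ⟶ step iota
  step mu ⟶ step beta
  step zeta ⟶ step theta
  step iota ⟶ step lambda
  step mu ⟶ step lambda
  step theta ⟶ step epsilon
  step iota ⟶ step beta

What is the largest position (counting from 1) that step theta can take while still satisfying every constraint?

7

The only step forced after step theta (directly or by a chain) is step epsilon.
With 1 mandatory successor out of 8 steps total, the latest slot for step theta is 8−1 = 7, and it's reachable by doing all non-successors before step theta.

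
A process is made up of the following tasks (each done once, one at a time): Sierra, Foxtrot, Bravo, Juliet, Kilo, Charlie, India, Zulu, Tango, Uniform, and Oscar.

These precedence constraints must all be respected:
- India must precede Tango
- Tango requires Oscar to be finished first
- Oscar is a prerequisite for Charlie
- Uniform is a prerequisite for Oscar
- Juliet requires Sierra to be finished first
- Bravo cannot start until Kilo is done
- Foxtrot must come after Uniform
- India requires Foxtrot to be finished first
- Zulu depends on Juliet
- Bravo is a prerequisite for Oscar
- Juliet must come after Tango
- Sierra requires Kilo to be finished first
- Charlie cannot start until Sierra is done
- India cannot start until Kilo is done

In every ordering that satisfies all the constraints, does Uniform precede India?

Following the dependencies: Uniform → Foxtrot → India.
That forces Uniform before India in every valid schedule.

Yes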